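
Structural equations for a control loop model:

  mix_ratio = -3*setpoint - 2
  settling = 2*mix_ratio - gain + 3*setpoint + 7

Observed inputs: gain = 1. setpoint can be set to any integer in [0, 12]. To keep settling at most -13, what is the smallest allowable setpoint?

setpoint = 5

Substituting into the settling equation gives settling = -3*setpoint + 2.
Require -3*setpoint + 2 ≤ -13, so setpoint ≥ 5.
The smallest integer in [0, 12] satisfying this is 5.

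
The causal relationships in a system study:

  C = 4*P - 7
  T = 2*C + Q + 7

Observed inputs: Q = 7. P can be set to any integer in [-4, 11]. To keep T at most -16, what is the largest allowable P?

P = -2

Substituting into the T equation gives T = 8*P.
Require 8*P ≤ -16, so P ≤ -2.
The largest integer in [-4, 11] satisfying this is -2.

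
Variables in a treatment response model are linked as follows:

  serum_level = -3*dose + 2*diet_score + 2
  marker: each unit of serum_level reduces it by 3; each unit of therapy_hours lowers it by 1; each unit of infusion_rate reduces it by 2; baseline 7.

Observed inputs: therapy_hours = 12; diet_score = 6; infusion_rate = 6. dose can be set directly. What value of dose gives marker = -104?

dose = -5

Substituting into the serum_level equation gives serum_level = -3*dose + 14.
Substituting into the marker equation gives marker = 9*dose - 59.
Solve 9*dose - 59 = -104: dose = (-104 + 59) / 9 = -5.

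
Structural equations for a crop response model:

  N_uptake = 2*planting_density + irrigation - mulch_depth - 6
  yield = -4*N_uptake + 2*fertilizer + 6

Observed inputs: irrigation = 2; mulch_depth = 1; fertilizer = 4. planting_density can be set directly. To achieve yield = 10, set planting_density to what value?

Substituting into the N_uptake equation gives N_uptake = 2*planting_density - 5.
Substituting into the yield equation gives yield = -8*planting_density + 34.
Solve -8*planting_density + 34 = 10: planting_density = (10 - 34) / -8 = 3.

planting_density = 3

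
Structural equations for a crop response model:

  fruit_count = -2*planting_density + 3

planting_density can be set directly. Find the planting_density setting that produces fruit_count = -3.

planting_density = 3

Solve -2*planting_density + 3 = -3: planting_density = (-3 - 3) / -2 = 3.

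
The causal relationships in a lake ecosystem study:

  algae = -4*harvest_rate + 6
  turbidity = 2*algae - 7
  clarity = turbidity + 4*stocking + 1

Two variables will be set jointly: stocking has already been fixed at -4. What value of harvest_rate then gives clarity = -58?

With stocking held at -4:
Substituting into the turbidity equation gives turbidity = -8*harvest_rate + 5.
clarity becomes -8*harvest_rate - 10.
Solve -8*harvest_rate - 10 = -58: harvest_rate = (-58 + 10) / -8 = 6.

harvest_rate = 6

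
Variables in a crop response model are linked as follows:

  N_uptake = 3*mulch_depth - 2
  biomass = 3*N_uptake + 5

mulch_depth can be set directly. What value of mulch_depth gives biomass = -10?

Substituting into the biomass equation gives biomass = 9*mulch_depth - 1.
Solve 9*mulch_depth - 1 = -10: mulch_depth = (-10 + 1) / 9 = -1.

mulch_depth = -1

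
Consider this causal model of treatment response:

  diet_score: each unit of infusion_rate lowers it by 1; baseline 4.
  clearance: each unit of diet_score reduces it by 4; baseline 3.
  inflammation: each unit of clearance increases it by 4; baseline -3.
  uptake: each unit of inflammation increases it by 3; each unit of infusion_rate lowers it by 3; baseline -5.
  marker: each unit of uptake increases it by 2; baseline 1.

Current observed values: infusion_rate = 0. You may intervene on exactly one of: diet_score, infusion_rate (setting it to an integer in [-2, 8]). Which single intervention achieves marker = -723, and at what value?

Intervening on diet_score: with other inputs at their observed values, marker = -96*diet_score + 45. Solving for -723 gives diet_score = 8, within [-2, 8].
Intervening on infusion_rate: marker = 90*infusion_rate - 339. Reaching -723 requires infusion_rate = -64/15, not an integer.

set diet_score = 8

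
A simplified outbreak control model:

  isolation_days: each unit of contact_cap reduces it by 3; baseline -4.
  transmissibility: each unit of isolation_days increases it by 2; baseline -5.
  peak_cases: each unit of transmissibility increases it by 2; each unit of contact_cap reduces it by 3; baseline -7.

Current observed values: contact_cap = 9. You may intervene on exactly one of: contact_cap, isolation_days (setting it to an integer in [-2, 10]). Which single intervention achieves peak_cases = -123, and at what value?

Intervening on contact_cap: with other inputs at their observed values, peak_cases = -15*contact_cap - 33. Solving for -123 gives contact_cap = 6, within [-2, 10].
Intervening on isolation_days: peak_cases = 4*isolation_days - 44. Reaching -123 requires isolation_days = -79/4, not an integer.

set contact_cap = 6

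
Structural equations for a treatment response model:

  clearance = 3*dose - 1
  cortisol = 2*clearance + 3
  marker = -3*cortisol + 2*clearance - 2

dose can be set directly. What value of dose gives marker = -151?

dose = 12

Substituting into the cortisol equation gives cortisol = 6*dose + 1.
So marker = -12*dose - 7.
Solve -12*dose - 7 = -151: dose = (-151 + 7) / -12 = 12.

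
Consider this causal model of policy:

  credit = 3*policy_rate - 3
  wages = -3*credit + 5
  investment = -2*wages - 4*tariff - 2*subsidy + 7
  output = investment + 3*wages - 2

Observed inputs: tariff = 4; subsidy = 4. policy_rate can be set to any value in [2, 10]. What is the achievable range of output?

-95 to -23

Substituting into the wages equation gives wages = -9*policy_rate + 14.
Substituting into the investment equation gives investment = 18*policy_rate - 45.
This gives output = -9*policy_rate - 5.
Linear in policy_rate, so extremes are at the endpoints: policy_rate = 2 gives output = -23; policy_rate = 10 gives output = -95.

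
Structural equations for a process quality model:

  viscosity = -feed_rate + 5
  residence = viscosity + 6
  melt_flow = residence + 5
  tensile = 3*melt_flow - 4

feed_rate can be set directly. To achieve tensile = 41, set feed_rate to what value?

Substituting into the residence equation gives residence = -feed_rate + 11.
Substituting into the melt_flow equation gives melt_flow = -feed_rate + 16.
Substituting into the tensile equation gives tensile = -3*feed_rate + 44.
Solve -3*feed_rate + 44 = 41: feed_rate = (41 - 44) / -3 = 1.

feed_rate = 1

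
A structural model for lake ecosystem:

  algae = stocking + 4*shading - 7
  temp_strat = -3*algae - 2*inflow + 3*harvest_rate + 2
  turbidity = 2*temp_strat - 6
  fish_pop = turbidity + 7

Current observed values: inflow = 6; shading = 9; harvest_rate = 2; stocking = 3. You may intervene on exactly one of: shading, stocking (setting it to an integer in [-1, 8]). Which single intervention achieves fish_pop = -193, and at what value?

Intervening on shading: fish_pop = -24*shading + 17. Reaching -193 requires shading = 35/4, not an integer.
Intervening on stocking: with other inputs at their observed values, fish_pop = -6*stocking - 181. Solving for -193 gives stocking = 2, within [-1, 8].

set stocking = 2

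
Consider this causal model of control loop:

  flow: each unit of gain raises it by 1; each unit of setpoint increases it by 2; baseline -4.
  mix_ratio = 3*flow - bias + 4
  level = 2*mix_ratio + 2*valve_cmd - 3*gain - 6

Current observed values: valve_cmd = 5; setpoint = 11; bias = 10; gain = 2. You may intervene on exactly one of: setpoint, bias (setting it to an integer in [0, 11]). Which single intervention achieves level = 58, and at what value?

Intervening on setpoint: with other inputs at their observed values, level = 12*setpoint - 26. Solving for 58 gives setpoint = 7, within [0, 11].
Intervening on bias: level = -2*bias + 126. Reaching 58 requires bias = 34, outside [0, 11].

set setpoint = 7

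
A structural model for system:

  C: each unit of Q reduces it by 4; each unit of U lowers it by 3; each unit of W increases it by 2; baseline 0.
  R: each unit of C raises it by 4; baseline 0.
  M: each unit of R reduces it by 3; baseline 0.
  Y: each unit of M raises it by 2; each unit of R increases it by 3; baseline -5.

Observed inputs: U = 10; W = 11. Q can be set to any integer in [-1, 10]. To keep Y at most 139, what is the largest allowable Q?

Substituting into the C equation gives C = -4*Q - 8.
So R = -16*Q - 32.
This gives M = 48*Q + 96.
Substituting into the Y equation gives Y = 48*Q + 91.
Require 48*Q + 91 ≤ 139, so Q ≤ 1.
The largest integer in [-1, 10] satisfying this is 1.

Q = 1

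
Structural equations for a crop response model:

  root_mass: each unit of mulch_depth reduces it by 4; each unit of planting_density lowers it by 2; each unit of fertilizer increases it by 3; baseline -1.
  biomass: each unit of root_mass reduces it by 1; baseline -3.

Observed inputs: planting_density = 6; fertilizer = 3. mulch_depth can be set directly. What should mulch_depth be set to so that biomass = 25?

mulch_depth = 6

Substituting into the root_mass equation gives root_mass = -4*mulch_depth - 4.
Substituting into the biomass equation gives biomass = 4*mulch_depth + 1.
Solve 4*mulch_depth + 1 = 25: mulch_depth = (25 - 1) / 4 = 6.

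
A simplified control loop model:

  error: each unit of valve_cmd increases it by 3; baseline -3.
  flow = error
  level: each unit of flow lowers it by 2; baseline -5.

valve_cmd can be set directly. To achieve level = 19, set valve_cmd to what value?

Substituting into the flow equation gives flow = 3*valve_cmd - 3.
Substituting into the level equation gives level = -6*valve_cmd + 1.
Solve -6*valve_cmd + 1 = 19: valve_cmd = (19 - 1) / -6 = -3.

valve_cmd = -3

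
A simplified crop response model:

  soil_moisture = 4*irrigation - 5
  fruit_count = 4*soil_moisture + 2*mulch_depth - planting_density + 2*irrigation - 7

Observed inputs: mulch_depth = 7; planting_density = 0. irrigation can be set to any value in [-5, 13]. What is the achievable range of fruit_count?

-103 to 221

Substituting into the fruit_count equation gives fruit_count = 18*irrigation - 13.
Linear in irrigation, so extremes are at the endpoints: irrigation = -5 gives fruit_count = -103; irrigation = 13 gives fruit_count = 221.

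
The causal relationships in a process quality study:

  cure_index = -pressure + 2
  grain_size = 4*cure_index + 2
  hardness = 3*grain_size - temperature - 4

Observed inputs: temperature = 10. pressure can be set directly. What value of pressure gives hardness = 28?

Substituting into the grain_size equation gives grain_size = -4*pressure + 10.
This gives hardness = -12*pressure + 16.
Solve -12*pressure + 16 = 28: pressure = (28 - 16) / -12 = -1.

pressure = -1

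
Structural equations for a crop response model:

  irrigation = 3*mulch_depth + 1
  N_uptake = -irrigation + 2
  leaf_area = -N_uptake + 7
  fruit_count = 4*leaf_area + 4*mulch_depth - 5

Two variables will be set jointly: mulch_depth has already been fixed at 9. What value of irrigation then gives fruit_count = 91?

With mulch_depth held at 9:
Intervening on irrigation fixes its value directly, overriding its dependence on mulch_depth.
Substituting into the leaf_area equation gives leaf_area = irrigation + 5.
Substituting into the fruit_count equation gives fruit_count = 4*irrigation + 51.
Solve 4*irrigation + 51 = 91: irrigation = (91 - 51) / 4 = 10.

irrigation = 10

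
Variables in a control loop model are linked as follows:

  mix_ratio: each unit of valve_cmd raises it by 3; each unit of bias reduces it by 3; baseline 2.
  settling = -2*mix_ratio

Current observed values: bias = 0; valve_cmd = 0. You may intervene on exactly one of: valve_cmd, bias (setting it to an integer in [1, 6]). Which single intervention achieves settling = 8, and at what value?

set bias = 2

Intervening on valve_cmd: settling = -6*valve_cmd - 4. Reaching 8 requires valve_cmd = -2, outside [1, 6].
Intervening on bias: with other inputs at their observed values, settling = 6*bias - 4. Solving for 8 gives bias = 2, within [1, 6].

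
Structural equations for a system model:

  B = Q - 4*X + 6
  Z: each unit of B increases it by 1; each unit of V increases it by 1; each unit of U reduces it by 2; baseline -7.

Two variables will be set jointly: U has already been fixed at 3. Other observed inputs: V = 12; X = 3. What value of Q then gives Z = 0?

Q = 7

With U held at 3:
Substituting into the B equation gives B = Q - 6.
Substituting into the Z equation gives Z = Q - 7.
Solve Q - 7 = 0: Q = (0 + 7) / 1 = 7.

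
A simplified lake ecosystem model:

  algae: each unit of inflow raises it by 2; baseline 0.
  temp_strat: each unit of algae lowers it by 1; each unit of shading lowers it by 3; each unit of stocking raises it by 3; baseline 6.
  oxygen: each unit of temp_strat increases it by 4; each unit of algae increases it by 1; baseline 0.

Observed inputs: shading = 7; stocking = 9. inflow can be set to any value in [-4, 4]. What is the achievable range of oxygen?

Substituting into the temp_strat equation gives temp_strat = -2*inflow + 12.
So oxygen = -6*inflow + 48.
Linear in inflow, so extremes are at the endpoints: inflow = -4 gives oxygen = 72; inflow = 4 gives oxygen = 24.

24 to 72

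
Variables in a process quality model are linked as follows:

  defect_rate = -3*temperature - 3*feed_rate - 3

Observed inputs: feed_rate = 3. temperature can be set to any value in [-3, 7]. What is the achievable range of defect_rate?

-33 to -3

Substituting into the defect_rate equation gives defect_rate = -3*temperature - 12.
Linear in temperature, so extremes are at the endpoints: temperature = -3 gives defect_rate = -3; temperature = 7 gives defect_rate = -33.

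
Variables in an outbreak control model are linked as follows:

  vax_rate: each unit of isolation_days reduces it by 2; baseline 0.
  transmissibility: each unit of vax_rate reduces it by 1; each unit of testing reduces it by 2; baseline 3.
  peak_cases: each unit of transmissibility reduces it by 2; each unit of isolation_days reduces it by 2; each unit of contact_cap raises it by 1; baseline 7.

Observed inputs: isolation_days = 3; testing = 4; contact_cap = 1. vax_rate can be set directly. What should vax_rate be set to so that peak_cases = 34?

Intervening on vax_rate fixes its value directly, overriding its dependence on isolation_days.
Substituting into the transmissibility equation gives transmissibility = -vax_rate - 5.
Substituting into the peak_cases equation gives peak_cases = 2*vax_rate + 12.
Solve 2*vax_rate + 12 = 34: vax_rate = (34 - 12) / 2 = 11.

vax_rate = 11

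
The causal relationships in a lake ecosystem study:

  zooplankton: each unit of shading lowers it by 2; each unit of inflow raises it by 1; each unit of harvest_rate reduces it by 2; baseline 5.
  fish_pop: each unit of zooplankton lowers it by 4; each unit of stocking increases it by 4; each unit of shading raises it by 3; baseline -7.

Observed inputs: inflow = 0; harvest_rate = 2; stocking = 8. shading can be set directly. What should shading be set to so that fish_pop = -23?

Substituting into the zooplankton equation gives zooplankton = -2*shading + 1.
Substituting into the fish_pop equation gives fish_pop = 11*shading + 21.
Solve 11*shading + 21 = -23: shading = (-23 - 21) / 11 = -4.

shading = -4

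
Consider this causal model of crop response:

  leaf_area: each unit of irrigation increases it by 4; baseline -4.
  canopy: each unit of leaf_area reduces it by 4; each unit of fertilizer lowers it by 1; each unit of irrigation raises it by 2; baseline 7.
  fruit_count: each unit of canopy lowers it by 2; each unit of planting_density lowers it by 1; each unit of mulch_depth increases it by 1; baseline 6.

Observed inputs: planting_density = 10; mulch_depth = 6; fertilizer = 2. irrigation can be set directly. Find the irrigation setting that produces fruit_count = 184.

irrigation = 8

Substituting into the canopy equation gives canopy = -14*irrigation + 21.
So fruit_count = 28*irrigation - 40.
Solve 28*irrigation - 40 = 184: irrigation = (184 + 40) / 28 = 8.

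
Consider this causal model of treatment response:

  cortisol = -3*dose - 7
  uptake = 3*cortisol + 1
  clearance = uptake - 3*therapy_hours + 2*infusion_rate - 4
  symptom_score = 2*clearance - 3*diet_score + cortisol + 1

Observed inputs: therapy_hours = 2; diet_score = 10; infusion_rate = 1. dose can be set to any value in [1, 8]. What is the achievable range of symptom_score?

-260 to -113

Substituting into the uptake equation gives uptake = -9*dose - 20.
Substituting into the clearance equation gives clearance = -9*dose - 28.
Substituting into the symptom_score equation gives symptom_score = -21*dose - 92.
Linear in dose, so extremes are at the endpoints: dose = 1 gives symptom_score = -113; dose = 8 gives symptom_score = -260.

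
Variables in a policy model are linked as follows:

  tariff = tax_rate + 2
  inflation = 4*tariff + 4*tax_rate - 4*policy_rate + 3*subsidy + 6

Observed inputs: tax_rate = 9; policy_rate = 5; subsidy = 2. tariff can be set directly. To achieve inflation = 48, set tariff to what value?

tariff = 5

Intervening on tariff fixes its value directly, overriding its dependence on tax_rate.
Substituting into the inflation equation gives inflation = 4*tariff + 28.
Solve 4*tariff + 28 = 48: tariff = (48 - 28) / 4 = 5.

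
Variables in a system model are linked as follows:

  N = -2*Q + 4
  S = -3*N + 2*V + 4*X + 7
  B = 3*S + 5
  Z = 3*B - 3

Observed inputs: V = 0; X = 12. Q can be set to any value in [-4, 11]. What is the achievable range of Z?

Substituting into the S equation gives S = 6*Q + 43.
Substituting into the B equation gives B = 18*Q + 134.
Z becomes 54*Q + 399.
Linear in Q, so extremes are at the endpoints: Q = -4 gives Z = 183; Q = 11 gives Z = 993.

183 to 993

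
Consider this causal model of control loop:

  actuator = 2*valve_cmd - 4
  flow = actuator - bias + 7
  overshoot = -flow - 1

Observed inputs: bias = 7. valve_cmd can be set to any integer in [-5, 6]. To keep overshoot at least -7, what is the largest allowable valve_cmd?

Substituting into the flow equation gives flow = 2*valve_cmd - 4.
Substituting into the overshoot equation gives overshoot = -2*valve_cmd + 3.
Require -2*valve_cmd + 3 ≥ -7, so valve_cmd ≤ 5.
The largest integer in [-5, 6] satisfying this is 5.

valve_cmd = 5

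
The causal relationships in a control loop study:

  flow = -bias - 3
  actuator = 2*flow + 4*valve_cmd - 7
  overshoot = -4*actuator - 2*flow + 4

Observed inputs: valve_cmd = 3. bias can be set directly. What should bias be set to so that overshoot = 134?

bias = 12

Substituting into the actuator equation gives actuator = -2*bias - 1.
overshoot becomes 10*bias + 14.
Solve 10*bias + 14 = 134: bias = (134 - 14) / 10 = 12.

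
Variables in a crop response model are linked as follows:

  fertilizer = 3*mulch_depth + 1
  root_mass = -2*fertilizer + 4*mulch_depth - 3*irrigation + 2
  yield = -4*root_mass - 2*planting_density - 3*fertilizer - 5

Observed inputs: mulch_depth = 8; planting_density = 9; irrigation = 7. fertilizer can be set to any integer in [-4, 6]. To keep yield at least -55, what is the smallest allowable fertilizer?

Intervening on fertilizer fixes its value directly, overriding its dependence on mulch_depth.
Substituting into the root_mass equation gives root_mass = -2*fertilizer + 13.
Substituting into the yield equation gives yield = 5*fertilizer - 75.
Require 5*fertilizer - 75 ≥ -55, so fertilizer ≥ 4.
The smallest integer in [-4, 6] satisfying this is 4.

fertilizer = 4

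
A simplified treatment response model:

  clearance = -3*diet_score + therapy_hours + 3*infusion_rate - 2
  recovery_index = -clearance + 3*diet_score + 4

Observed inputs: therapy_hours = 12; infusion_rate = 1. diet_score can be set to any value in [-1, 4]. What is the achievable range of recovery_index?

-15 to 15

Substituting into the clearance equation gives clearance = -3*diet_score + 13.
recovery_index becomes 6*diet_score - 9.
Linear in diet_score, so extremes are at the endpoints: diet_score = -1 gives recovery_index = -15; diet_score = 4 gives recovery_index = 15.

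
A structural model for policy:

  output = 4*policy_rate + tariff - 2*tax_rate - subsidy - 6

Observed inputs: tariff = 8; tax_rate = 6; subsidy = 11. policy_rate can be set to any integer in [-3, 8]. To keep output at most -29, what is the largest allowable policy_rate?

Substituting into the output equation gives output = 4*policy_rate - 21.
Require 4*policy_rate - 21 ≤ -29, so policy_rate ≤ -2.
The largest integer in [-3, 8] satisfying this is -2.

policy_rate = -2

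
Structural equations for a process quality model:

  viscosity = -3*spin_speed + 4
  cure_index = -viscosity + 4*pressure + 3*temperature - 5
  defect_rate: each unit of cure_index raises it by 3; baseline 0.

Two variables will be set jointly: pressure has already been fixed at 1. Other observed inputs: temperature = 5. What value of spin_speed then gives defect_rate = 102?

spin_speed = 8

With pressure held at 1:
Substituting into the cure_index equation gives cure_index = 3*spin_speed + 10.
defect_rate becomes 9*spin_speed + 30.
Solve 9*spin_speed + 30 = 102: spin_speed = (102 - 30) / 9 = 8.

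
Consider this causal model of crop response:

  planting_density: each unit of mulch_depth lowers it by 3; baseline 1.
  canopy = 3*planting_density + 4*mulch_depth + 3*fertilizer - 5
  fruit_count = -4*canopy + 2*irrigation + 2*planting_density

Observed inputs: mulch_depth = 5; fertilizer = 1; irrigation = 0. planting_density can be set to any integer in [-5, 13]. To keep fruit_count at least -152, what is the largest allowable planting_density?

Intervening on planting_density fixes its value directly, overriding its dependence on mulch_depth.
Substituting into the canopy equation gives canopy = 3*planting_density + 18.
So fruit_count = -10*planting_density - 72.
Require -10*planting_density - 72 ≥ -152, so planting_density ≤ 8.
The largest integer in [-5, 13] satisfying this is 8.

planting_density = 8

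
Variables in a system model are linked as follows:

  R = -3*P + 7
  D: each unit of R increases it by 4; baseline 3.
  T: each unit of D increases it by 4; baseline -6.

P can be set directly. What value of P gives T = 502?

P = -8

Substituting into the D equation gives D = -12*P + 31.
Substituting into the T equation gives T = -48*P + 118.
Solve -48*P + 118 = 502: P = (502 - 118) / -48 = -8.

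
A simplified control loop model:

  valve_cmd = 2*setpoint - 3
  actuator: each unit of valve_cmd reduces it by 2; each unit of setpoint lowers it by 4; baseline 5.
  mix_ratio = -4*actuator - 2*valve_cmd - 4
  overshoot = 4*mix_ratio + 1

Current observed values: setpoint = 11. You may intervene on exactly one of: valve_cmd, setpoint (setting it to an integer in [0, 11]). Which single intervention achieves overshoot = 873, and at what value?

Intervening on valve_cmd: with other inputs at their observed values, overshoot = 24*valve_cmd + 609. Solving for 873 gives valve_cmd = 11, within [0, 11].
Intervening on setpoint: overshoot = 112*setpoint - 167. Reaching 873 requires setpoint = 65/7, not an integer.

set valve_cmd = 11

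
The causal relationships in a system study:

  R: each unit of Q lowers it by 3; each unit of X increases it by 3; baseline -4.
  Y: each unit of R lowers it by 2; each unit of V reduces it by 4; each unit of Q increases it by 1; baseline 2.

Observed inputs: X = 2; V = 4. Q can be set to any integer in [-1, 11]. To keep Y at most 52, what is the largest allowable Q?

Q = 10

Substituting into the R equation gives R = -3*Q + 2.
Y becomes 7*Q - 18.
Require 7*Q - 18 ≤ 52, so Q ≤ 10.
The largest integer in [-1, 11] satisfying this is 10.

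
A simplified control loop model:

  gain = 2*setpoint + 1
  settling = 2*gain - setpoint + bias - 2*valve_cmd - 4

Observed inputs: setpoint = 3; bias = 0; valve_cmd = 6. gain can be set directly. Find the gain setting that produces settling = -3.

Intervening on gain fixes its value directly, overriding its dependence on setpoint.
Substituting into the settling equation gives settling = 2*gain - 19.
Solve 2*gain - 19 = -3: gain = (-3 + 19) / 2 = 8.

gain = 8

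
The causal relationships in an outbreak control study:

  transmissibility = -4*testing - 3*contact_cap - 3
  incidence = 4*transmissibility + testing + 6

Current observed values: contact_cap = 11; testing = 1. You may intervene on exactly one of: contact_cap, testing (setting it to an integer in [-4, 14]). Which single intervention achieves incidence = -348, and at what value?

set testing = 14

Intervening on contact_cap: incidence = -12*contact_cap - 21. Reaching -348 requires contact_cap = 109/4, not an integer.
Intervening on testing: with other inputs at their observed values, incidence = -15*testing - 138. Solving for -348 gives testing = 14, within [-4, 14].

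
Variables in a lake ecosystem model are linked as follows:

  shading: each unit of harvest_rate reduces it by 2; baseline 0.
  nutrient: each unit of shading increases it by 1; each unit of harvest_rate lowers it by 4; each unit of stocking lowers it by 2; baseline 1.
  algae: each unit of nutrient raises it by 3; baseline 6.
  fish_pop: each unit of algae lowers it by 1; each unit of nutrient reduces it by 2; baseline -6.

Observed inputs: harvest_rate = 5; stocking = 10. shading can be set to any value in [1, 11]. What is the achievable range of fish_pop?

Intervening on shading fixes its value directly, overriding its dependence on harvest_rate.
Substituting into the nutrient equation gives nutrient = shading - 39.
algae becomes 3*shading - 111.
So fish_pop = -5*shading + 183.
Linear in shading, so extremes are at the endpoints: shading = 1 gives fish_pop = 178; shading = 11 gives fish_pop = 128.

128 to 178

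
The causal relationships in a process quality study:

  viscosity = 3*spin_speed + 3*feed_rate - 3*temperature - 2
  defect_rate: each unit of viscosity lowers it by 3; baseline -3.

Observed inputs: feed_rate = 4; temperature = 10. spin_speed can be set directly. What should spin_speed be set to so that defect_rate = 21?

spin_speed = 4

Substituting into the viscosity equation gives viscosity = 3*spin_speed - 20.
Substituting into the defect_rate equation gives defect_rate = -9*spin_speed + 57.
Solve -9*spin_speed + 57 = 21: spin_speed = (21 - 57) / -9 = 4.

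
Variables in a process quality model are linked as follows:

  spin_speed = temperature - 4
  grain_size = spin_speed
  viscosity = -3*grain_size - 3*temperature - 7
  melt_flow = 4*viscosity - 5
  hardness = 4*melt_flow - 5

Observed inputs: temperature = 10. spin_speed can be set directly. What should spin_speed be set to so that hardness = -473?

spin_speed = -3

Intervening on spin_speed fixes its value directly, overriding its dependence on temperature.
Substituting into the viscosity equation gives viscosity = -3*spin_speed - 37.
Substituting into the melt_flow equation gives melt_flow = -12*spin_speed - 153.
hardness becomes -48*spin_speed - 617.
Solve -48*spin_speed - 617 = -473: spin_speed = (-473 + 617) / -48 = -3.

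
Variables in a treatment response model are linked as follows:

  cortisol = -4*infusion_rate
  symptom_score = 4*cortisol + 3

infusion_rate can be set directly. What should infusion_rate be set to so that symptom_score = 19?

infusion_rate = -1

Substituting into the symptom_score equation gives symptom_score = -16*infusion_rate + 3.
Solve -16*infusion_rate + 3 = 19: infusion_rate = (19 - 3) / -16 = -1.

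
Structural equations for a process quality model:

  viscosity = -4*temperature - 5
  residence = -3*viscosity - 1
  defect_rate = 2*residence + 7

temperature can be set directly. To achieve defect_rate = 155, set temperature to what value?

temperature = 5

Substituting into the residence equation gives residence = 12*temperature + 14.
Substituting into the defect_rate equation gives defect_rate = 24*temperature + 35.
Solve 24*temperature + 35 = 155: temperature = (155 - 35) / 24 = 5.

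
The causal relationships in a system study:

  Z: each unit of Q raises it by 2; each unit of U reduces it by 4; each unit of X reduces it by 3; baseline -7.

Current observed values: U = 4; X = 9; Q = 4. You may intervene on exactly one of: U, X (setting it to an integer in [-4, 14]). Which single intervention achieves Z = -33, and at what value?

Intervening on U: Z = -4*U - 26. Reaching -33 requires U = 7/4, not an integer.
Intervening on X: with other inputs at their observed values, Z = -3*X - 15. Solving for -33 gives X = 6, within [-4, 14].

set X = 6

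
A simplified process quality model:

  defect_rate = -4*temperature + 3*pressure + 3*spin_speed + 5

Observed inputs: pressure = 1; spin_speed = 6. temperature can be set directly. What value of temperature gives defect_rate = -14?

temperature = 10

Substituting into the defect_rate equation gives defect_rate = -4*temperature + 26.
Solve -4*temperature + 26 = -14: temperature = (-14 - 26) / -4 = 10.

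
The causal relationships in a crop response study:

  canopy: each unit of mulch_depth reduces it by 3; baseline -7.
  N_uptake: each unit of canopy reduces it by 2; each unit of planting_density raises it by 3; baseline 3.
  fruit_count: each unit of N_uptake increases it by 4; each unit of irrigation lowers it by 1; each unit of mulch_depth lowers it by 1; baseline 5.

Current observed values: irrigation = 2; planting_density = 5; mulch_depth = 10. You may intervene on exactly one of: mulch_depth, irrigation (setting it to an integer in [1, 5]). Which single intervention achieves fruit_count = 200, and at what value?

Intervening on mulch_depth: with other inputs at their observed values, fruit_count = 23*mulch_depth + 131. Solving for 200 gives mulch_depth = 3, within [1, 5].
Intervening on irrigation: fruit_count = -irrigation + 363. Reaching 200 requires irrigation = 163, outside [1, 5].

set mulch_depth = 3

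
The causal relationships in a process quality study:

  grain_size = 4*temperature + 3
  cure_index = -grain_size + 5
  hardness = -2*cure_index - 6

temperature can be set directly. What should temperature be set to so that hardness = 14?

temperature = 3

Substituting into the cure_index equation gives cure_index = -4*temperature + 2.
hardness becomes 8*temperature - 10.
Solve 8*temperature - 10 = 14: temperature = (14 + 10) / 8 = 3.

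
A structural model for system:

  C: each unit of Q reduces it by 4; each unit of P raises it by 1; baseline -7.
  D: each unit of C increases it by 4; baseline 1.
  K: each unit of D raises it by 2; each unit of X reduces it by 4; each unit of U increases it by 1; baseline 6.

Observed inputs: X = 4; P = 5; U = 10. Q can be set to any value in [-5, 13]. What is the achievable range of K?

Substituting into the C equation gives C = -4*Q - 2.
Substituting into the D equation gives D = -16*Q - 7.
This gives K = -32*Q - 14.
Linear in Q, so extremes are at the endpoints: Q = -5 gives K = 146; Q = 13 gives K = -430.

-430 to 146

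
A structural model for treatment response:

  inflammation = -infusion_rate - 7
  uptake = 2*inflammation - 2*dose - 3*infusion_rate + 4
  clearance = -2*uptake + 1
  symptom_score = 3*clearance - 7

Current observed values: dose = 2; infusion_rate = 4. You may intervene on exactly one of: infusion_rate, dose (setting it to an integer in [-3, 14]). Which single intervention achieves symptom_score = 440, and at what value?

set infusion_rate = 12

Intervening on infusion_rate: with other inputs at their observed values, symptom_score = 30*infusion_rate + 80. Solving for 440 gives infusion_rate = 12, within [-3, 14].
Intervening on dose: symptom_score = 12*dose + 176. Reaching 440 requires dose = 22, outside [-3, 14].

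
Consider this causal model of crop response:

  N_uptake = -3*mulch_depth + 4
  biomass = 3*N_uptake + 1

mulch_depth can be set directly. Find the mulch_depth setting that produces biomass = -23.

Substituting into the biomass equation gives biomass = -9*mulch_depth + 13.
Solve -9*mulch_depth + 13 = -23: mulch_depth = (-23 - 13) / -9 = 4.

mulch_depth = 4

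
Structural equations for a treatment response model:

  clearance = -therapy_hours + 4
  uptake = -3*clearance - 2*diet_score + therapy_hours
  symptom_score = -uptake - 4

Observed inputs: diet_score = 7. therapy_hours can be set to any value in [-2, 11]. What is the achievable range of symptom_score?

Substituting into the uptake equation gives uptake = 4*therapy_hours - 26.
symptom_score becomes -4*therapy_hours + 22.
Linear in therapy_hours, so extremes are at the endpoints: therapy_hours = -2 gives symptom_score = 30; therapy_hours = 11 gives symptom_score = -22.

-22 to 30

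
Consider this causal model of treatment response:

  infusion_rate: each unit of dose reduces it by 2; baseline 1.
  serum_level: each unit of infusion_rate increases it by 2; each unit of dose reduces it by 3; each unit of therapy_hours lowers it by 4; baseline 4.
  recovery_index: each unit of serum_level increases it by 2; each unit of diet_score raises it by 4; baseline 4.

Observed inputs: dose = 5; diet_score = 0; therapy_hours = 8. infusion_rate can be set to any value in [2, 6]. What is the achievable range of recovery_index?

Intervening on infusion_rate fixes its value directly, overriding its dependence on dose.
Substituting into the serum_level equation gives serum_level = 2*infusion_rate - 43.
Substituting into the recovery_index equation gives recovery_index = 4*infusion_rate - 82.
Linear in infusion_rate, so extremes are at the endpoints: infusion_rate = 2 gives recovery_index = -74; infusion_rate = 6 gives recovery_index = -58.

-74 to -58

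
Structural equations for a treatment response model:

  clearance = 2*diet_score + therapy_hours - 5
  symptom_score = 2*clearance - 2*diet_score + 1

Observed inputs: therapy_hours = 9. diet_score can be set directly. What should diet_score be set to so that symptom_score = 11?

diet_score = 1

Substituting into the clearance equation gives clearance = 2*diet_score + 4.
Substituting into the symptom_score equation gives symptom_score = 2*diet_score + 9.
Solve 2*diet_score + 9 = 11: diet_score = (11 - 9) / 2 = 1.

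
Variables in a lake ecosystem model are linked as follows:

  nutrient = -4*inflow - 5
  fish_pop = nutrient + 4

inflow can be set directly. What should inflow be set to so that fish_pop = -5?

inflow = 1

Substituting into the fish_pop equation gives fish_pop = -4*inflow - 1.
Solve -4*inflow - 1 = -5: inflow = (-5 + 1) / -4 = 1.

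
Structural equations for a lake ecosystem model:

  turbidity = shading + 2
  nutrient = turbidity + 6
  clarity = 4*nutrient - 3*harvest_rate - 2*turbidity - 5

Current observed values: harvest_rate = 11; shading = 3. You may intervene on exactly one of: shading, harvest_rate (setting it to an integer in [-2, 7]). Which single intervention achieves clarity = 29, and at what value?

Intervening on shading: clarity = 2*shading - 10. Reaching 29 requires shading = 39/2, not an integer.
Intervening on harvest_rate: with other inputs at their observed values, clarity = -3*harvest_rate + 29. Solving for 29 gives harvest_rate = 0, within [-2, 7].

set harvest_rate = 0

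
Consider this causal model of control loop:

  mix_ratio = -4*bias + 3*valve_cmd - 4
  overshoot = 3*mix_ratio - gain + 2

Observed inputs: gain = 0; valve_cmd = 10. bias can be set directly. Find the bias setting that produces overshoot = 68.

Substituting into the mix_ratio equation gives mix_ratio = -4*bias + 26.
Substituting into the overshoot equation gives overshoot = -12*bias + 80.
Solve -12*bias + 80 = 68: bias = (68 - 80) / -12 = 1.

bias = 1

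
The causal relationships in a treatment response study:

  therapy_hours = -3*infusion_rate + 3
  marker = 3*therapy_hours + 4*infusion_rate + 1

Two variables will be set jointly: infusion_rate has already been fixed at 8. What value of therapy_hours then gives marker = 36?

With infusion_rate held at 8:
Intervening on therapy_hours fixes its value directly, overriding its dependence on infusion_rate.
Substituting into the marker equation gives marker = 3*therapy_hours + 33.
Solve 3*therapy_hours + 33 = 36: therapy_hours = (36 - 33) / 3 = 1.

therapy_hours = 1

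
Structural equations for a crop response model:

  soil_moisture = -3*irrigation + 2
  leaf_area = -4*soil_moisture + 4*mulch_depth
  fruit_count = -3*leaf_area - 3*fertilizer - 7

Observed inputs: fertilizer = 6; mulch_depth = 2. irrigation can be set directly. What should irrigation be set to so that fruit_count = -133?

irrigation = 3

Substituting into the leaf_area equation gives leaf_area = 12*irrigation.
So fruit_count = -36*irrigation - 25.
Solve -36*irrigation - 25 = -133: irrigation = (-133 + 25) / -36 = 3.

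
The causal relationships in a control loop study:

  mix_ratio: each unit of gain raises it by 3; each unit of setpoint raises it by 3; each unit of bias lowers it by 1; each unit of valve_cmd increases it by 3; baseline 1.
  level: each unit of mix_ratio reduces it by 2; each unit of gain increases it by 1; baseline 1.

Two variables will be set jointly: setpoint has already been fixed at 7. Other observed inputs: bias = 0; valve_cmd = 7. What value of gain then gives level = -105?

With setpoint held at 7:
Substituting into the mix_ratio equation gives mix_ratio = 3*gain + 43.
This gives level = -5*gain - 85.
Solve -5*gain - 85 = -105: gain = (-105 + 85) / -5 = 4.

gain = 4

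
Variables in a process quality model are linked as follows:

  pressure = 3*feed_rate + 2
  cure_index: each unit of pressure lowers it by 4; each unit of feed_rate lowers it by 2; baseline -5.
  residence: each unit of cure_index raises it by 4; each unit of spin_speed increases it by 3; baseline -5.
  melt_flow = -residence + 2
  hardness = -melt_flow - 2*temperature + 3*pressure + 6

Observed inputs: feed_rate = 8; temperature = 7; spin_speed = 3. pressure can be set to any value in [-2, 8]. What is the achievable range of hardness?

-194 to -64

Intervening on pressure fixes its value directly, overriding its dependence on feed_rate.
Substituting into the cure_index equation gives cure_index = -4*pressure - 21.
Substituting into the residence equation gives residence = -16*pressure - 80.
This gives melt_flow = 16*pressure + 82.
So hardness = -13*pressure - 90.
Linear in pressure, so extremes are at the endpoints: pressure = -2 gives hardness = -64; pressure = 8 gives hardness = -194.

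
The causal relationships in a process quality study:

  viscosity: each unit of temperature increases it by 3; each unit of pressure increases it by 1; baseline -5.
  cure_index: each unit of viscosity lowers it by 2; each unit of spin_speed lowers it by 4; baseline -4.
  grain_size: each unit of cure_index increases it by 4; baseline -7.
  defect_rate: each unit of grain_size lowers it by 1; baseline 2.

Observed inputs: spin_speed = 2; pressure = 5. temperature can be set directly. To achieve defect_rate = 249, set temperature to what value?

temperature = 8

Substituting into the viscosity equation gives viscosity = 3*temperature.
This gives cure_index = -6*temperature - 12.
So grain_size = -24*temperature - 55.
Substituting into the defect_rate equation gives defect_rate = 24*temperature + 57.
Solve 24*temperature + 57 = 249: temperature = (249 - 57) / 24 = 8.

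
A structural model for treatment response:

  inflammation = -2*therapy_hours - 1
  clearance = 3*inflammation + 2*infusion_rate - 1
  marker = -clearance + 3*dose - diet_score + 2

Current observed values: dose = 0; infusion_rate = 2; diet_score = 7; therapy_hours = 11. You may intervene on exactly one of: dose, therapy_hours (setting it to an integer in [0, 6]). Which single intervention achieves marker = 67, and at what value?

set dose = 2

Intervening on dose: with other inputs at their observed values, marker = 3*dose + 61. Solving for 67 gives dose = 2, within [0, 6].
Intervening on therapy_hours: marker = 6*therapy_hours - 5. Reaching 67 requires therapy_hours = 12, outside [0, 6].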